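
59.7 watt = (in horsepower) 0.08006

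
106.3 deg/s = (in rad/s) 1.855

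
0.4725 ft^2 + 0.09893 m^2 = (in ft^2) 1.537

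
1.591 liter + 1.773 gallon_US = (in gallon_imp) 1.826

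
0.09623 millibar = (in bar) 9.623e-05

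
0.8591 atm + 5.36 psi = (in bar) 1.24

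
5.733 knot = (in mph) 6.597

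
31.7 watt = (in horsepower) 0.04251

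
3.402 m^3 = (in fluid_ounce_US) 1.15e+05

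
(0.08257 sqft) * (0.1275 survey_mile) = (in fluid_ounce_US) 5.322e+04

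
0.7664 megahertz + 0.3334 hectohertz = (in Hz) 7.664e+05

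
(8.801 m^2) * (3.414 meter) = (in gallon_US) 7937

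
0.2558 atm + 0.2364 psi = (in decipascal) 2.755e+05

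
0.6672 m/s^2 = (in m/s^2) 0.6672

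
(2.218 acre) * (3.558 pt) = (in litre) 1.127e+04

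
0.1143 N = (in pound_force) 0.0257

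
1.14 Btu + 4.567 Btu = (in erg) 6.021e+10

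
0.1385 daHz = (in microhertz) 1.385e+06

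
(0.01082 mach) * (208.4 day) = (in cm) 6.634e+09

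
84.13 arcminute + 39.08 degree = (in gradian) 44.98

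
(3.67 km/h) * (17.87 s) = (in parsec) 5.904e-16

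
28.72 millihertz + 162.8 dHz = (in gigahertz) 1.631e-08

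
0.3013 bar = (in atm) 0.2974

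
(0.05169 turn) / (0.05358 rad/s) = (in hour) 0.001684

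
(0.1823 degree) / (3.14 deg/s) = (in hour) 1.613e-05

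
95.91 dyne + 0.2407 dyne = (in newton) 0.0009615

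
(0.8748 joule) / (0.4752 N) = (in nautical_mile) 0.000994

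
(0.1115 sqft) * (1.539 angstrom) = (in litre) 1.594e-09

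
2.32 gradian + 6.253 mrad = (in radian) 0.0427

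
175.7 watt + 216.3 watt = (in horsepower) 0.5257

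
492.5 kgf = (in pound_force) 1086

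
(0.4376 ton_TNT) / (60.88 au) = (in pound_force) 4.519e-05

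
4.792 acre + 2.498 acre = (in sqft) 3.176e+05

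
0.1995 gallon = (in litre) 0.7552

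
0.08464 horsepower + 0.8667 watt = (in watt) 63.98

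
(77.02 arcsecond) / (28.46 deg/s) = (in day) 8.701e-09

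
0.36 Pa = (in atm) 3.553e-06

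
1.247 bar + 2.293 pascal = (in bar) 1.247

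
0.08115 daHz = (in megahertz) 8.115e-07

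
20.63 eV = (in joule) 3.305e-18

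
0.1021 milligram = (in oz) 3.601e-06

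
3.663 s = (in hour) 0.001017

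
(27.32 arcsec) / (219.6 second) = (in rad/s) 6.031e-07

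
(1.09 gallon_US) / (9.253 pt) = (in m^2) 1.264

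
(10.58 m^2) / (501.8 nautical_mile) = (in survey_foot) 3.735e-05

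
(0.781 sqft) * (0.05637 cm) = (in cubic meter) 4.09e-05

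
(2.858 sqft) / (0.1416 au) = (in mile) 7.789e-15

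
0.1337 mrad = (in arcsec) 27.58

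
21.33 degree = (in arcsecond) 7.679e+04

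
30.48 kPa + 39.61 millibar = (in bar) 0.3444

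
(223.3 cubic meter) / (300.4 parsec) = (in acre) 5.953e-21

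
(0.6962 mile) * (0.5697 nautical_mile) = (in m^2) 1.182e+06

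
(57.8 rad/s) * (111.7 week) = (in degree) 2.237e+11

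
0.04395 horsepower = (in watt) 32.77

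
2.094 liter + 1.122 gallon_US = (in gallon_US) 1.675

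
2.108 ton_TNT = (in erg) 8.82e+16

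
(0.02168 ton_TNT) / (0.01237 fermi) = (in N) 7.333e+24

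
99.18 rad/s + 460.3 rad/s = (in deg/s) 3.206e+04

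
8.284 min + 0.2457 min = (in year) 1.623e-05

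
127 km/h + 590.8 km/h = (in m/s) 199.4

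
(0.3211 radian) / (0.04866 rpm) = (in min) 1.05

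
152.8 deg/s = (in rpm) 25.47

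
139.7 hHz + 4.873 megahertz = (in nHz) 4.887e+15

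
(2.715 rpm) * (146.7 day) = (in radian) 3.604e+06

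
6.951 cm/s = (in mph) 0.1555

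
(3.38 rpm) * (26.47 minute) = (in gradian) 3.579e+04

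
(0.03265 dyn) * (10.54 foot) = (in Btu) 9.942e-10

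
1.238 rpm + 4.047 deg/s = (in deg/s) 11.47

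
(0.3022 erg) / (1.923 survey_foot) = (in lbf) 1.159e-08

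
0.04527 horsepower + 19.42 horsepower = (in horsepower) 19.47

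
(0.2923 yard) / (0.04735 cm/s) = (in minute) 9.408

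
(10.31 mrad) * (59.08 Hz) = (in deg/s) 34.9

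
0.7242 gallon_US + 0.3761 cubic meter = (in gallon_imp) 83.33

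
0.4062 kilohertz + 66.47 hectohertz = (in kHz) 7.053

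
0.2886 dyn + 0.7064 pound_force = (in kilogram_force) 0.3204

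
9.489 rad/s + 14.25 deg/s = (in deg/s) 557.9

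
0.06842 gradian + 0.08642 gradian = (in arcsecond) 501.7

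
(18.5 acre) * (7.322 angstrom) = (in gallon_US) 0.01448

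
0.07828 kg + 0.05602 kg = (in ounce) 4.737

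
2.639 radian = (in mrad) 2639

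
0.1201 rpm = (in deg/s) 0.7206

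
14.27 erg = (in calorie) 3.411e-07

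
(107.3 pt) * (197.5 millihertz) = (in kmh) 0.02691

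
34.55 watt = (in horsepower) 0.04633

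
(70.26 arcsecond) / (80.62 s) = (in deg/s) 0.0002421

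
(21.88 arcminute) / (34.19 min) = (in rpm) 2.963e-05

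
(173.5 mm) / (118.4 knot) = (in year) 9.032e-11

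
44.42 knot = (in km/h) 82.27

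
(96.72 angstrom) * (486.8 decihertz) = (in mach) 1.383e-09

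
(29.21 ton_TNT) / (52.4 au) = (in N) 0.01559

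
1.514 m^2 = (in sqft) 16.3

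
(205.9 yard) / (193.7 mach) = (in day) 3.304e-08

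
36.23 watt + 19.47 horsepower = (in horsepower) 19.52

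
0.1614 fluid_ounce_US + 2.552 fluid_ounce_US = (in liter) 0.08024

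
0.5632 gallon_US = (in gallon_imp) 0.469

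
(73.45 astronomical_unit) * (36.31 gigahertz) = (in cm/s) 3.99e+25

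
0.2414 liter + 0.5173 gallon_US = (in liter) 2.2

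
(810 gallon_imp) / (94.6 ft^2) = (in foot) 1.375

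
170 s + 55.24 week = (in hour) 9280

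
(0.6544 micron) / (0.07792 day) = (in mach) 2.855e-13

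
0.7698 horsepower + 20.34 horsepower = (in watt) 1.574e+04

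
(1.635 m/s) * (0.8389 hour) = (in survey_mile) 3.068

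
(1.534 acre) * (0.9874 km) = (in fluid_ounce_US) 2.073e+11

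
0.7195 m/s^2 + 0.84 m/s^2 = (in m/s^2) 1.559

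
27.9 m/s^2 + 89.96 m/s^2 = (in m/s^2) 117.9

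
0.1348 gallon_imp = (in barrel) 0.003854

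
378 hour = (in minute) 2.268e+04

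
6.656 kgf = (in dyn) 6.527e+06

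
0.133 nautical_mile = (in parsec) 7.983e-15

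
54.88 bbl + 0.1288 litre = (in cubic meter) 8.725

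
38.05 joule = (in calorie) 9.094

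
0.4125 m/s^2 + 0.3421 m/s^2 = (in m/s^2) 0.7546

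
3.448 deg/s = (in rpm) 0.5747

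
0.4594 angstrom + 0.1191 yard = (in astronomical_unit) 7.28e-13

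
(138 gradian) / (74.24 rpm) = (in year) 8.841e-09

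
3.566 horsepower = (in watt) 2659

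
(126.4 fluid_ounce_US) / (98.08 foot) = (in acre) 3.09e-08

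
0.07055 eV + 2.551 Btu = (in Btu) 2.551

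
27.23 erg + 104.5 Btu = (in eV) 6.881e+23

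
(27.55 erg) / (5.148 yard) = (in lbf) 1.316e-07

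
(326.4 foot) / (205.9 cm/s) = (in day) 0.0005592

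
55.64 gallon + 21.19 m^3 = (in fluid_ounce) 7.236e+05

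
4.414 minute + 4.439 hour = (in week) 0.02686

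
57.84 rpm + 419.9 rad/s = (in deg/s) 2.441e+04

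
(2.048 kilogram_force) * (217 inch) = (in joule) 110.7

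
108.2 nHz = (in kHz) 1.082e-10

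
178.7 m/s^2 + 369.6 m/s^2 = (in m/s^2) 548.3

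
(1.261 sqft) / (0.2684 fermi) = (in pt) 1.237e+18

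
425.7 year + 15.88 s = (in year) 425.7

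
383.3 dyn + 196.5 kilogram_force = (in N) 1927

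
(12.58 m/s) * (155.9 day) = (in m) 1.694e+08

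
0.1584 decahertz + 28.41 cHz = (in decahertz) 0.1868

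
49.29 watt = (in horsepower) 0.0661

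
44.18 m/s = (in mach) 0.1298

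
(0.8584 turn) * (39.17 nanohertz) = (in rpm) 2.017e-06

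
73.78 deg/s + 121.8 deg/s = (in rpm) 32.6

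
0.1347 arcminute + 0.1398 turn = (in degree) 50.33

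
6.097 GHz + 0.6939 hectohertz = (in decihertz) 6.097e+10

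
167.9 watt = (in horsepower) 0.2252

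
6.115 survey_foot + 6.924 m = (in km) 0.008788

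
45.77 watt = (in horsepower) 0.06138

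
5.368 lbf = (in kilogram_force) 2.435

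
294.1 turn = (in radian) 1848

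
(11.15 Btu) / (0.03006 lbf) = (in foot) 2.886e+05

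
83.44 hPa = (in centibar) 8.344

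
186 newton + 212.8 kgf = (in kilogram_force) 231.8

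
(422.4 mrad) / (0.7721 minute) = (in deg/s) 0.5224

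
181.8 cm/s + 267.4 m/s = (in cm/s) 2.692e+04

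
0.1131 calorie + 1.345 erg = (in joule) 0.4732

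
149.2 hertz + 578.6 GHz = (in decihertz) 5.786e+12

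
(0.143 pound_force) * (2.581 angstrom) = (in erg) 0.001642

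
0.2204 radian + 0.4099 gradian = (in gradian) 14.44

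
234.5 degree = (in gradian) 260.6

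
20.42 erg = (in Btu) 1.935e-09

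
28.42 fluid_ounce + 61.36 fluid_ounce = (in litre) 2.655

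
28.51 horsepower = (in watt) 2.126e+04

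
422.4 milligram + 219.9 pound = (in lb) 219.9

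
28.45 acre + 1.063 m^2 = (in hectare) 11.51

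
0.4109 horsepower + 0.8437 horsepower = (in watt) 935.6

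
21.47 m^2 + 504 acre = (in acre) 504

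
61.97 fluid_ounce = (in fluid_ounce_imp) 64.5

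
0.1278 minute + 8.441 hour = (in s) 3.04e+04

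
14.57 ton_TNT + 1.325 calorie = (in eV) 3.805e+29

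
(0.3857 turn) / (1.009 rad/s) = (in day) 2.78e-05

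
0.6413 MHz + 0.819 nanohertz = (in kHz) 641.3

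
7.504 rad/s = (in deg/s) 429.9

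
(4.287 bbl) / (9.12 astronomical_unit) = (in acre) 1.234e-16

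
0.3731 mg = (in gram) 0.0003731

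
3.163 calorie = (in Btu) 0.01254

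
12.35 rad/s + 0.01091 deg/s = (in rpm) 117.9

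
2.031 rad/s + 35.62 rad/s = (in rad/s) 37.65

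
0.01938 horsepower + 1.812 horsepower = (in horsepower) 1.831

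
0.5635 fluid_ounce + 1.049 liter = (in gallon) 0.2815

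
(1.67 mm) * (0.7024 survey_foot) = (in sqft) 0.003848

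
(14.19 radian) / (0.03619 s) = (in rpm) 3744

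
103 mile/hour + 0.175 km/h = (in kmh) 165.9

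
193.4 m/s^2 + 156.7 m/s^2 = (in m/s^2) 350.1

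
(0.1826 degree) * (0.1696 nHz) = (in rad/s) 5.405e-13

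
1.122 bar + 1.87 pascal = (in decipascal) 1.122e+06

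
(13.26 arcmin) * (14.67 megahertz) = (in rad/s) 5.658e+04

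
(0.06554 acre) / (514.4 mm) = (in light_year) 5.45e-14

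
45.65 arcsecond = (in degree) 0.01268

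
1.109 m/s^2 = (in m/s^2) 1.109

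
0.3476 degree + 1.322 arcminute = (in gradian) 0.4107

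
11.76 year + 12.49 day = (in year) 11.79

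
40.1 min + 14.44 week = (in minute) 1.456e+05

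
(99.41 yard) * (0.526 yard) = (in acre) 0.0108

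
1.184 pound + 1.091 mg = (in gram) 537.1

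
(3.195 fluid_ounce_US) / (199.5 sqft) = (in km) 5.098e-09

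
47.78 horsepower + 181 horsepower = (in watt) 1.706e+05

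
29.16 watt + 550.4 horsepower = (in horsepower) 550.4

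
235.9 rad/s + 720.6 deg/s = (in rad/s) 248.5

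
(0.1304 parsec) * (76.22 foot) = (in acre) 2.31e+13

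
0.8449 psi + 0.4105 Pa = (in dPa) 5.826e+04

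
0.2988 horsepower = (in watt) 222.8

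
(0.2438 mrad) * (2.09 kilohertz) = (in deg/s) 29.19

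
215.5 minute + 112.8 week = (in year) 2.164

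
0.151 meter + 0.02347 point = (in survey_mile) 9.383e-05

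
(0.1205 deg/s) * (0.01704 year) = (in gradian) 7.195e+04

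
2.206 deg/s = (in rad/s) 0.0385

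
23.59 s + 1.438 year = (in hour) 1.26e+04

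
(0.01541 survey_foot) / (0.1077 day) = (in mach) 1.482e-09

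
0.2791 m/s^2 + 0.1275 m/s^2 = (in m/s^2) 0.4066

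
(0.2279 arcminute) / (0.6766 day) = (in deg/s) 6.498e-08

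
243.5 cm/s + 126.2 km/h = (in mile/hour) 83.86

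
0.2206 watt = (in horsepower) 0.0002958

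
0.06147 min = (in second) 3.688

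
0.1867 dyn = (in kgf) 1.904e-07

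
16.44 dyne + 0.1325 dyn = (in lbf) 3.726e-05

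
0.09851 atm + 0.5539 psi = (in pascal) 1.38e+04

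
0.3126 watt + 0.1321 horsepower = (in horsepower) 0.1325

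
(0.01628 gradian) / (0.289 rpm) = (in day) 9.78e-08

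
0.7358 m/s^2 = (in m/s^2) 0.7358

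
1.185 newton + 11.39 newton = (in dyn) 1.258e+06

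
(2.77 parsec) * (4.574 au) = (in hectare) 5.849e+24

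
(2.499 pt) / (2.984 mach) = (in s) 8.677e-07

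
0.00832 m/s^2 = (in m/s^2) 0.00832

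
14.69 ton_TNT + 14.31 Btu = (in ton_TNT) 14.69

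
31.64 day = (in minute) 4.556e+04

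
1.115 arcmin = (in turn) 5.162e-05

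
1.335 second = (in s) 1.335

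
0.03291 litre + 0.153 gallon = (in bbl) 0.00385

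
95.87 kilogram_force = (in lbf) 211.4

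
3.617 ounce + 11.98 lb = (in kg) 5.537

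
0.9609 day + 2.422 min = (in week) 0.1375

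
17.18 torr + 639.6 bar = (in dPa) 6.396e+08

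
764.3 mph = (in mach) 1.003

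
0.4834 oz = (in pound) 0.03021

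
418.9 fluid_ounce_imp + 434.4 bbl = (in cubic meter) 69.08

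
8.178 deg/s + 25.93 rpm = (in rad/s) 2.858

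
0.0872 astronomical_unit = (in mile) 8.106e+06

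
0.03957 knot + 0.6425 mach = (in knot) 425.3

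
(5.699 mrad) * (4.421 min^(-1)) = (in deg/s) 0.02406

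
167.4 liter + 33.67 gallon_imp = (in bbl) 2.016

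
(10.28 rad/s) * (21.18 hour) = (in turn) 1.248e+05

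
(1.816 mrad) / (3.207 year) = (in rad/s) 1.796e-11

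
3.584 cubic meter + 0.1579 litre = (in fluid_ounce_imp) 1.261e+05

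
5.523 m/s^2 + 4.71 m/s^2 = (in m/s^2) 10.23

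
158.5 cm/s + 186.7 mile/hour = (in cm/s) 8505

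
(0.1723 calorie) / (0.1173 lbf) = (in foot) 4.533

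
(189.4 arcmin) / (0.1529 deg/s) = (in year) 6.547e-07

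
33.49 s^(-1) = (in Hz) 33.49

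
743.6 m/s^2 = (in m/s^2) 743.6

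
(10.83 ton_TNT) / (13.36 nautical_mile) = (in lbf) 4.117e+05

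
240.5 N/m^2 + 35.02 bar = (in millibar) 3.502e+04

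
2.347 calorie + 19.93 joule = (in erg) 2.975e+08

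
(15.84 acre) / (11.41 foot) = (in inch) 7.257e+05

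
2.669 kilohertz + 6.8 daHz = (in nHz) 2.737e+12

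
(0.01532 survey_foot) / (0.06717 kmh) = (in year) 7.936e-09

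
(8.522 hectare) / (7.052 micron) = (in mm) 1.208e+13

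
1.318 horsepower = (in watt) 982.8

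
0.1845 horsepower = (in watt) 137.6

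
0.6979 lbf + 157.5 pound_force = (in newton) 703.7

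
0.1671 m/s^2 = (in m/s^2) 0.1671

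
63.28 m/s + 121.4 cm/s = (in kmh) 232.2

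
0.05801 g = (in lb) 0.0001279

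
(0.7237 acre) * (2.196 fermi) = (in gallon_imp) 1.415e-09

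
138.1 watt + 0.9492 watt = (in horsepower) 0.1865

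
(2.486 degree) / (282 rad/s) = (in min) 2.564e-06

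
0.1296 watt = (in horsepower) 0.0001738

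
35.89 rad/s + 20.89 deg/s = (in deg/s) 2077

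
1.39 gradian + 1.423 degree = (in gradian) 2.971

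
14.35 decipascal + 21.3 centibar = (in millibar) 213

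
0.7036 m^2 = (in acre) 0.0001739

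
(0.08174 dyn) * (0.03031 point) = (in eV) 5.455e+07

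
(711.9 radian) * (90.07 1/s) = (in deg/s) 3.674e+06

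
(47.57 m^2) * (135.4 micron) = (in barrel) 0.04051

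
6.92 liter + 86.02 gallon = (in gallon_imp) 73.15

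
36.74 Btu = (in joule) 3.876e+04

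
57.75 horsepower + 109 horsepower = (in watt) 1.243e+05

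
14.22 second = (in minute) 0.237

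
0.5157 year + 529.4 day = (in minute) 1.033e+06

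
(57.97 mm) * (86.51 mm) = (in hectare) 5.015e-07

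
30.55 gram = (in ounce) 1.078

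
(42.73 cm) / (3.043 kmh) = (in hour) 0.0001404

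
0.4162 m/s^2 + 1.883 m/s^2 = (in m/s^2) 2.299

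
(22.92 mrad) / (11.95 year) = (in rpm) 5.808e-10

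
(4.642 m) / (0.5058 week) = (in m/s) 1.517e-05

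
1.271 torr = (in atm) 0.001672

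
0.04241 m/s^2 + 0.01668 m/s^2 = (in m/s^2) 0.05909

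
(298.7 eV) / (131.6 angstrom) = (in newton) 3.637e-09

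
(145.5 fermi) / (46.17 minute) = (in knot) 1.021e-16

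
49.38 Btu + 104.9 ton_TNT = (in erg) 4.389e+18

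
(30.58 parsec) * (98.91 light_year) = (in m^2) 8.83e+35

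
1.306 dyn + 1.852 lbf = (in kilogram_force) 0.8401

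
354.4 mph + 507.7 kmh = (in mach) 0.8795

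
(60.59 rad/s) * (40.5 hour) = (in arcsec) 1.822e+12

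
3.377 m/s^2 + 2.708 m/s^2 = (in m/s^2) 6.085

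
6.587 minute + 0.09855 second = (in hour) 0.1098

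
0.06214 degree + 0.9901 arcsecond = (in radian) 0.001089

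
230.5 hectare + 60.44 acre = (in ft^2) 2.744e+07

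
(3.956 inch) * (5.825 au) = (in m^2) 8.756e+10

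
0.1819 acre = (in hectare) 0.07361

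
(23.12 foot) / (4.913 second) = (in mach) 0.004212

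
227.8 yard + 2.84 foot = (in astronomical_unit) 1.398e-09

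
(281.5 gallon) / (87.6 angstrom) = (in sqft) 1.309e+09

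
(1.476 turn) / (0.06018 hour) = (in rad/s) 0.04281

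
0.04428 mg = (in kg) 4.428e-08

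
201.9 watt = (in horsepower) 0.2708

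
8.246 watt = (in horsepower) 0.01106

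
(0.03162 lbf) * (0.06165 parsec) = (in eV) 1.67e+33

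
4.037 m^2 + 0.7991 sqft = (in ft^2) 44.25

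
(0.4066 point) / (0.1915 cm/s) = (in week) 1.238e-07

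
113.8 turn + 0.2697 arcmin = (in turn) 113.8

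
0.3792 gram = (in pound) 0.000836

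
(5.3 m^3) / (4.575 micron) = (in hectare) 115.8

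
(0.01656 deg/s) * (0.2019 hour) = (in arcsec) 4.333e+04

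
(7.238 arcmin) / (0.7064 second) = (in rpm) 0.02846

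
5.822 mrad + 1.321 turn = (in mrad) 8306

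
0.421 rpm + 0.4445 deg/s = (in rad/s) 0.05185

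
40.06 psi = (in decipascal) 2.762e+06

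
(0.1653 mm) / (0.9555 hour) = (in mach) 1.411e-10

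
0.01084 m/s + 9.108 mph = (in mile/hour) 9.132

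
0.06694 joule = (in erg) 6.694e+05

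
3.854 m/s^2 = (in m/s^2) 3.854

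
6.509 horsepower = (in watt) 4854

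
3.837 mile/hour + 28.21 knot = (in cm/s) 1623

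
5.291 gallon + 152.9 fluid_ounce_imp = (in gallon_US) 6.439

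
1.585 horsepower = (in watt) 1182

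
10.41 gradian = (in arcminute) 562.1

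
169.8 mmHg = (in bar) 0.2264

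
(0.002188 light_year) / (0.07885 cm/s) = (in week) 4.341e+10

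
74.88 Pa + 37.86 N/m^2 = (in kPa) 0.1127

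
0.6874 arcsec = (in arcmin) 0.01146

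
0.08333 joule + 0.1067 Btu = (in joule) 112.7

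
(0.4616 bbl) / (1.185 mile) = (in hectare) 3.848e-09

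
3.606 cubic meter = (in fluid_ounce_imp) 1.269e+05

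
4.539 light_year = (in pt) 1.217e+20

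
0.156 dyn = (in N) 1.56e-06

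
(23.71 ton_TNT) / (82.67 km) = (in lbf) 2.698e+05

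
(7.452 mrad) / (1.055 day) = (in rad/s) 8.175e-08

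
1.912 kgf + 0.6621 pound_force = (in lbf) 4.877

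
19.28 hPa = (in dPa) 1.928e+04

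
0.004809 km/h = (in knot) 0.002597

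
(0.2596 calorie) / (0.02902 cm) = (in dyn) 3.743e+08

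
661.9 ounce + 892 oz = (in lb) 97.12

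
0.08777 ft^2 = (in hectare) 8.154e-07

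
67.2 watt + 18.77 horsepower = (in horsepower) 18.86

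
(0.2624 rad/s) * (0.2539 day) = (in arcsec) 1.187e+09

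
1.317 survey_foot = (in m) 0.4014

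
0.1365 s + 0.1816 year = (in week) 9.469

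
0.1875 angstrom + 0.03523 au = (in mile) 3.275e+06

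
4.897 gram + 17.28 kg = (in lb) 38.11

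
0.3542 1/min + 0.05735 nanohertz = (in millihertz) 5.903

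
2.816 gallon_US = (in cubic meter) 0.01066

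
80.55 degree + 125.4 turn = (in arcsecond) 1.628e+08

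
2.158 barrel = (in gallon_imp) 75.47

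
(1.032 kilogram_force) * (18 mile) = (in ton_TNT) 7.007e-05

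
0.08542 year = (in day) 31.18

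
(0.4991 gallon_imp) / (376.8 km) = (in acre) 1.488e-12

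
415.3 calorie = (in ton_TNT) 4.153e-07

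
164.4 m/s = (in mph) 367.8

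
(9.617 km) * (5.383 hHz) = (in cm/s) 5.177e+08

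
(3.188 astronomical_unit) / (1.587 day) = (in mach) 1.021e+04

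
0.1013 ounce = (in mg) 2872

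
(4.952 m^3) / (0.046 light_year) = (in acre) 2.812e-18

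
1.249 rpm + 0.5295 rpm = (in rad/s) 0.1862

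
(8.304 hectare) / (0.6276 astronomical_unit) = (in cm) 8.845e-05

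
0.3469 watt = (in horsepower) 0.0004652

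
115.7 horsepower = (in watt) 8.628e+04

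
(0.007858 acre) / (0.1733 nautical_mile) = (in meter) 0.09908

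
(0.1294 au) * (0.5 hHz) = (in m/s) 9.679e+11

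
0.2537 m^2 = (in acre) 6.269e-05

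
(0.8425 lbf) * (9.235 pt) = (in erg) 1.221e+05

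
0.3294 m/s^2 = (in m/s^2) 0.3294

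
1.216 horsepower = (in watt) 906.8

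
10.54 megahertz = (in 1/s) 1.054e+07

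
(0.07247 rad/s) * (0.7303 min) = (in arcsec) 6.55e+05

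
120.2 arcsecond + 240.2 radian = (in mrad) 2.402e+05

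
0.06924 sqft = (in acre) 1.59e-06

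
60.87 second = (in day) 0.0007045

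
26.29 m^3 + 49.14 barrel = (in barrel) 214.5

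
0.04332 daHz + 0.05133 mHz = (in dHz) 4.333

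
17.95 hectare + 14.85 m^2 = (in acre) 44.36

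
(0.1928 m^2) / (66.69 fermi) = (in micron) 2.891e+18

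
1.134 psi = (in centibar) 7.819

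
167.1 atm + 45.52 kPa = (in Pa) 1.698e+07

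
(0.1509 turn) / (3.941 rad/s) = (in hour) 6.683e-05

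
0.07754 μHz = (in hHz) 7.754e-10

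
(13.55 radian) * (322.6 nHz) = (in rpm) 4.174e-05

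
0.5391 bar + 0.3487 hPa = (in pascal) 5.394e+04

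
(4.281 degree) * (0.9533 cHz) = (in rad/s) 0.0007123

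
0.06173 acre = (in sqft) 2689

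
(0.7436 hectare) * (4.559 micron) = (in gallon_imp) 7.457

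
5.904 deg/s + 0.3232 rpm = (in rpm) 1.307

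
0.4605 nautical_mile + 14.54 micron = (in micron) 8.528e+08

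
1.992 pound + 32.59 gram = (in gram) 936.1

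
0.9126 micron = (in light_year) 9.646e-23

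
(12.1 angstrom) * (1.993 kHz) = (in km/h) 8.682e-06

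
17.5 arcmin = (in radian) 0.005091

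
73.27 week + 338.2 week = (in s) 2.489e+08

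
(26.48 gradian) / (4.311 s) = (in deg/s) 5.528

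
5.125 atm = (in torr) 3895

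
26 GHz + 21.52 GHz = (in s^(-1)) 4.752e+10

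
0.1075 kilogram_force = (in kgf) 0.1075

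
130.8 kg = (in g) 1.308e+05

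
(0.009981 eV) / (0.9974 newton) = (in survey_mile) 9.962e-25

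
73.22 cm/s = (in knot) 1.423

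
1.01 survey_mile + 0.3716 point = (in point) 4.608e+06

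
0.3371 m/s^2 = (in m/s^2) 0.3371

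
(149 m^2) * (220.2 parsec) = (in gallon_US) 2.674e+23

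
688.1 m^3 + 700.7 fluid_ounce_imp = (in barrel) 4328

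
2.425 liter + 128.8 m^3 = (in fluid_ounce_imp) 4.533e+06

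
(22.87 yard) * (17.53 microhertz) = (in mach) 1.077e-06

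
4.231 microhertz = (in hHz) 4.231e-08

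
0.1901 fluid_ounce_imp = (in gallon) 0.001427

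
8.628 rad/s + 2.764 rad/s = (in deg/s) 652.7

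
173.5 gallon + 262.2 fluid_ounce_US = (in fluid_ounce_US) 2.247e+04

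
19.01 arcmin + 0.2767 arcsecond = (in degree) 0.3169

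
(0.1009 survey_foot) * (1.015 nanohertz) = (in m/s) 3.122e-11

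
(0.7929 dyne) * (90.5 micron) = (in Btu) 6.801e-13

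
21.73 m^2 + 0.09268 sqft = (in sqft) 234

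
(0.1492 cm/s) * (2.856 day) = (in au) 2.461e-09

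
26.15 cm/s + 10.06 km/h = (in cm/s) 305.6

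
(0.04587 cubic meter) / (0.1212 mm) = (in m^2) 378.5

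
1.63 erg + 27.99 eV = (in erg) 1.63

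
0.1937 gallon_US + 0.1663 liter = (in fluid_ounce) 30.42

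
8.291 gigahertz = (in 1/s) 8.291e+09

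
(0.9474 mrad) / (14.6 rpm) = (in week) 1.025e-09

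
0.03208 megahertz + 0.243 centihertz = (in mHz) 3.208e+07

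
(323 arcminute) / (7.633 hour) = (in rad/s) 3.419e-06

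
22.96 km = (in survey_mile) 14.27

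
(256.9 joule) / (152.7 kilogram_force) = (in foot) 0.5628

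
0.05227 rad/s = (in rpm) 0.4991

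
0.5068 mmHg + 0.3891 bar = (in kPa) 38.98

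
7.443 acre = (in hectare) 3.012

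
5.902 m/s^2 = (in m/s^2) 5.902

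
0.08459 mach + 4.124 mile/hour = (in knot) 59.57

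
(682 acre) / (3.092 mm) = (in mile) 5.546e+05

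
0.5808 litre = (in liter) 0.5808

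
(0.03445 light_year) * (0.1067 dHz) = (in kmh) 1.252e+13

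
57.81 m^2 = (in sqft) 622.3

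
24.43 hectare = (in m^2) 2.443e+05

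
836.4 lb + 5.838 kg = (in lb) 849.3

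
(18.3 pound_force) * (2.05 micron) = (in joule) 0.0001669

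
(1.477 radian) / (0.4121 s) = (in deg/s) 205.4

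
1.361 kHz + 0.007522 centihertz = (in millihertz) 1.361e+06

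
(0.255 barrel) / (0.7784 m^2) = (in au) 3.482e-13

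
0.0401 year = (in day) 14.64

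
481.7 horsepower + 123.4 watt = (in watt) 3.593e+05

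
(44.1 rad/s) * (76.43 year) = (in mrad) 1.063e+14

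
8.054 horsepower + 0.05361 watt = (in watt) 6006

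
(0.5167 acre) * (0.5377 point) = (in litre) 396.6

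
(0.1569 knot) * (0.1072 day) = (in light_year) 7.902e-14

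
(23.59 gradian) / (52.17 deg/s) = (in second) 0.407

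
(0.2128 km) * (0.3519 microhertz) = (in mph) 0.0001675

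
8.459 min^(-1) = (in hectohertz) 0.00141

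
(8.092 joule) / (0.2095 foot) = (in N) 126.7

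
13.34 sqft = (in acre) 0.0003062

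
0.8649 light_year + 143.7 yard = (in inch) 3.221e+17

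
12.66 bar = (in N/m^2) 1.266e+06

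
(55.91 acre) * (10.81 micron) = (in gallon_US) 646.1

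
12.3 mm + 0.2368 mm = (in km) 1.254e-05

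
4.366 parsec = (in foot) 4.42e+17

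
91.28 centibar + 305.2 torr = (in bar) 1.32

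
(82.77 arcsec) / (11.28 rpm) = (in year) 1.077e-11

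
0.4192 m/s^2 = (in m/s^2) 0.4192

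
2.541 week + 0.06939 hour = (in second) 1.537e+06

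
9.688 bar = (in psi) 140.5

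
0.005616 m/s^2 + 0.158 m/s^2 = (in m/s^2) 0.1636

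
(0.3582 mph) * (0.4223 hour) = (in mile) 0.1513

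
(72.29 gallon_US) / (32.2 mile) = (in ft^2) 5.684e-05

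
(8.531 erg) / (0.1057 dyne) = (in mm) 807.1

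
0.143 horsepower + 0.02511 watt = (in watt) 106.7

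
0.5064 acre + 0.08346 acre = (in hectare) 0.2387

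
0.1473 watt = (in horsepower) 0.0001975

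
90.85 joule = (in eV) 5.67e+20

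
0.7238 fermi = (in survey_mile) 4.497e-19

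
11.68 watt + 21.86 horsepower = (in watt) 1.631e+04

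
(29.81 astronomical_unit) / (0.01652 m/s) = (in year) 8.56e+06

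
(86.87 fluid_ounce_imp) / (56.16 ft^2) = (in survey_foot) 0.001552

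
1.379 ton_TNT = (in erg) 5.77e+16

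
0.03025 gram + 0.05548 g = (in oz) 0.003024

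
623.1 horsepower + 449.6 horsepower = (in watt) 7.999e+05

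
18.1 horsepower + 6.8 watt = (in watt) 1.35e+04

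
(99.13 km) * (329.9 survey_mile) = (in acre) 1.301e+07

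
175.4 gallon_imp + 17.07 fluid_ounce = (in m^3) 0.7979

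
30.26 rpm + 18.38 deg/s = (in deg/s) 199.9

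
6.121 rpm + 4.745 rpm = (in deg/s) 65.2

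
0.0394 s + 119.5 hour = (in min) 7170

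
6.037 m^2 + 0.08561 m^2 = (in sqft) 65.9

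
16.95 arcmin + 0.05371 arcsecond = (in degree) 0.2825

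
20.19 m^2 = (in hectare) 0.002019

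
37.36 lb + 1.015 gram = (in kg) 16.95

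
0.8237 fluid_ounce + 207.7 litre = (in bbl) 1.307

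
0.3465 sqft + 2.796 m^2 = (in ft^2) 30.44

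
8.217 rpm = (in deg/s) 49.3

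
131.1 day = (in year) 0.3592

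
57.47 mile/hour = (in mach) 0.07545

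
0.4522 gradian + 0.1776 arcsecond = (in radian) 0.007104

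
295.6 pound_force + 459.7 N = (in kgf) 181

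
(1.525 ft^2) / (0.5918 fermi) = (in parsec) 0.007758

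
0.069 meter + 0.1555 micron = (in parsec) 2.236e-18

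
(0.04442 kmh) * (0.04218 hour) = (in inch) 73.77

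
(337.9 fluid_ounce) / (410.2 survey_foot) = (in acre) 1.975e-08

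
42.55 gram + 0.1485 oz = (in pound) 0.1031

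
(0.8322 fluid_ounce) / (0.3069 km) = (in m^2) 8.019e-08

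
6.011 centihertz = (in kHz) 6.011e-05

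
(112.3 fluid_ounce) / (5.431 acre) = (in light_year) 1.597e-23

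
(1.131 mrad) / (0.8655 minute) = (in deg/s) 0.001248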